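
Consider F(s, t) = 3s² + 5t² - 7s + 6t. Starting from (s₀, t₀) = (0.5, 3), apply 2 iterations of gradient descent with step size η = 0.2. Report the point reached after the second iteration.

∇F = (6s - 7, 10t + 6)
Step 1: at (0.5, 3), ∇F = (-4, 36) → (0.5, 3) − 0.2·(-4, 36) = (1.3, -4.2)
Step 2: at (1.3, -4.2), ∇F = (0.8, -36) → (1.3, -4.2) − 0.2·(0.8, -36) = (1.14, 3)

(1.14, 3)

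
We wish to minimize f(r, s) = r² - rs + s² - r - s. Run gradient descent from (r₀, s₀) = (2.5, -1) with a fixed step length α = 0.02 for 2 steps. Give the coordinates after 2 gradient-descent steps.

∇f = (2r - s - 1, -r + 2s - 1)
(r₁, s₁) = (2.5, -1) − 0.02·(5, -5.5) = (2.4, -0.89)
(r₂, s₂) = (2.4, -0.89) − 0.02·(4.69, -5.18) = (2.3062, -0.7864)

(2.3062, -0.7864)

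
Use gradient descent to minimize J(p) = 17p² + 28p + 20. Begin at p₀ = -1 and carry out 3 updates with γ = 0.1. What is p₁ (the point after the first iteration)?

-0.4

J′(p) = 34p + 28
Step 1: J′(-1) = -6; p₁ = -1 − 0.1·(-6) = -0.4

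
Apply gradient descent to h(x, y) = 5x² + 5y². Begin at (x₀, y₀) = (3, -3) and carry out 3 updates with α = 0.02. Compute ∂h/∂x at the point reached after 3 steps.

∇h = (10x, 10y)
Step 1: at (3, -3), ∇h = (30, -30) → (3, -3) − 0.02·(30, -30) = (2.4, -2.4)
Step 2: at (2.4, -2.4), ∇h = (24, -24) → (2.4, -2.4) − 0.02·(24, -24) = (1.92, -1.92)
Step 3: at (1.92, -1.92), ∇h = (19.2, -19.2) → (1.92, -1.92) − 0.02·(19.2, -19.2) = (1.536, -1.536)
∂h/∂x at (1.536, -1.536) = 15.36

15.36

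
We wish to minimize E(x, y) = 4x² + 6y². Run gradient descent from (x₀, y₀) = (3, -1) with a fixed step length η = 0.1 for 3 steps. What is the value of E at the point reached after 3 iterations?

0.002688

∇E = (8x, 12y)
Step 1: at (3, -1), ∇E = (24, -12) → (3, -1) − 0.1·(24, -12) = (0.6, 0.2)
Step 2: at (0.6, 0.2), ∇E = (4.8, 2.4) → (0.6, 0.2) − 0.1·(4.8, 2.4) = (0.12, -0.04)
Step 3: at (0.12, -0.04), ∇E = (0.96, -0.48) → (0.12, -0.04) − 0.1·(0.96, -0.48) = (0.024, 0.008)
E(0.024, 0.008) = 0.002688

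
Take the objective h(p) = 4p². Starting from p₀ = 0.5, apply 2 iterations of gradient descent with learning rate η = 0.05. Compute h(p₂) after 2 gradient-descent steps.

0.1296

h′(p) = 8p
p₁ = 0.5 − 0.05·4 = 0.3
p₂ = 0.3 − 0.05·2.4 = 0.18
h(0.18) = 0.1296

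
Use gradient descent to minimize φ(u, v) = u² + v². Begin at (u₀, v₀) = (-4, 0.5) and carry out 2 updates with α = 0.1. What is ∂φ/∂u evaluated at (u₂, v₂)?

-5.12

∇φ = (2u, 2v)
(u₁, v₁) = (-4, 0.5) − 0.1·(-8, 1) = (-3.2, 0.4)
(u₂, v₂) = (-3.2, 0.4) − 0.1·(-6.4, 0.8) = (-2.56, 0.32)
∂φ/∂u at (-2.56, 0.32) = -5.12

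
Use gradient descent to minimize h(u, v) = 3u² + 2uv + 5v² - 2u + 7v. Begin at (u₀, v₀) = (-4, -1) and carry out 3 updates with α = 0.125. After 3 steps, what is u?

∇h = (6u + 2v - 2, 2u + 10v + 7)
Step 1: at (-4, -1), ∇h = (-28, -11) → (-4, -1) − 0.125·(-28, -11) = (-0.5, 0.375)
Step 2: at (-0.5, 0.375), ∇h = (-4.25, 9.75) → (-0.5, 0.375) − 0.125·(-4.25, 9.75) = (0.03125, -0.84375)
Step 3: at (0.03125, -0.84375), ∇h = (-3.5, -1.375) → (0.03125, -0.84375) − 0.125·(-3.5, -1.375) = (0.46875, -0.671875)
u = 0.46875

0.46875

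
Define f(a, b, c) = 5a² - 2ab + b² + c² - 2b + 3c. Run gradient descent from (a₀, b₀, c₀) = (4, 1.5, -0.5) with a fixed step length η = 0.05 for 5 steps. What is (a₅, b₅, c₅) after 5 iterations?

(0.5064, 1.95248, -0.90951)

∇f = (10a - 2b, -2a + 2b - 2, 2c + 3)
Step 1: at (4, 1.5, -0.5), ∇f = (37, -7, 2) → (4, 1.5, -0.5) − 0.05·(37, -7, 2) = (2.15, 1.85, -0.6)
Step 2: at (2.15, 1.85, -0.6), ∇f = (17.8, -2.6, 1.8) → (2.15, 1.85, -0.6) − 0.05·(17.8, -2.6, 1.8) = (1.26, 1.98, -0.69)
Step 3: at (1.26, 1.98, -0.69), ∇f = (8.64, -0.56, 1.62) → (1.26, 1.98, -0.69) − 0.05·(8.64, -0.56, 1.62) = (0.828, 2.008, -0.771)
Step 4: at (0.828, 2.008, -0.771), ∇f = (4.264, 0.36, 1.458) → (0.828, 2.008, -0.771) − 0.05·(4.264, 0.36, 1.458) = (0.6148, 1.99, -0.8439)
Step 5: at (0.6148, 1.99, -0.8439), ∇f = (2.168, 0.7504, 1.3122) → (0.6148, 1.99, -0.8439) − 0.05·(2.168, 0.7504, 1.3122) = (0.5064, 1.95248, -0.90951)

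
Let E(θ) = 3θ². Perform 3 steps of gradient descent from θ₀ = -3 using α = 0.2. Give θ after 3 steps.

E′(θ) = 6θ
θ₁ = -3 − 0.2·(-18) = 0.6
θ₂ = 0.6 − 0.2·3.6 = -0.12
θ₃ = -0.12 − 0.2·(-0.72) = 0.024

0.024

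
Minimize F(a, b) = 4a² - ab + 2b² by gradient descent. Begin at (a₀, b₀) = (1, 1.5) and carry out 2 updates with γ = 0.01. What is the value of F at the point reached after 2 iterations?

∇F = (8a - b, -a + 4b)
Step 1: at (1, 1.5), ∇F = (6.5, 5) → (1, 1.5) − 0.01·(6.5, 5) = (0.935, 1.45)
Step 2: at (0.935, 1.45), ∇F = (6.03, 4.865) → (0.935, 1.45) − 0.01·(6.03, 4.865) = (0.8747, 1.40135)
F(0.8747, 1.40135) = 5.76220316

5.76220316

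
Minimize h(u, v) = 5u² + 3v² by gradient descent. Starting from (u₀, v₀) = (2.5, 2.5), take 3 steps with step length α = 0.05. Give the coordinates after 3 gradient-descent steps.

(0.3125, 0.8575)

∇h = (10u, 6v)
Step 1: at (2.5, 2.5), ∇h = (25, 15) → (2.5, 2.5) − 0.05·(25, 15) = (1.25, 1.75)
Step 2: at (1.25, 1.75), ∇h = (12.5, 10.5) → (1.25, 1.75) − 0.05·(12.5, 10.5) = (0.625, 1.225)
Step 3: at (0.625, 1.225), ∇h = (6.25, 7.35) → (0.625, 1.225) − 0.05·(6.25, 7.35) = (0.3125, 0.8575)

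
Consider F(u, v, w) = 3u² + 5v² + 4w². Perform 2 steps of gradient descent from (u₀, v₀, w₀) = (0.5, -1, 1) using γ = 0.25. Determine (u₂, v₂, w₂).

(0.125, -2.25, 1)

∇F = (6u, 10v, 8w)
Step 1: at (0.5, -1, 1), ∇F = (3, -10, 8) → (0.5, -1, 1) − 0.25·(3, -10, 8) = (-0.25, 1.5, -1)
Step 2: at (-0.25, 1.5, -1), ∇F = (-1.5, 15, -8) → (-0.25, 1.5, -1) − 0.25·(-1.5, 15, -8) = (0.125, -2.25, 1)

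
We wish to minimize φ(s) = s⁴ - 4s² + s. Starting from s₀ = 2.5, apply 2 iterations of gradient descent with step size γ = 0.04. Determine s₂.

φ′(s) = 4s³ - 8s + 1
s₁ = 2.5 − 0.04·43.5 = 0.76
s₂ = 0.76 − 0.04·(-3.324096) = 0.89296384

0.89296384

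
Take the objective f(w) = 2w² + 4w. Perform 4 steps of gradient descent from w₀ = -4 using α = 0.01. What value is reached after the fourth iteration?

f′(w) = 4w + 4
w₁ = -4 − 0.01·(-12) = -3.88
w₂ = -3.88 − 0.01·(-11.52) = -3.7648
w₃ = -3.7648 − 0.01·(-11.0592) = -3.654208
w₄ = -3.654208 − 0.01·(-10.616832) = -3.54803968

-3.54803968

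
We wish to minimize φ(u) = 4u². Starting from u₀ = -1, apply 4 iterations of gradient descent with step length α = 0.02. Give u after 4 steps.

φ′(u) = 8u
Step 1: φ′(-1) = -8; u₁ = -1 − 0.02·(-8) = -0.84
Step 2: φ′(-0.84) = -6.72; u₂ = -0.84 − 0.02·(-6.72) = -0.7056
Step 3: φ′(-0.7056) = -5.6448; u₃ = -0.7056 − 0.02·(-5.6448) = -0.592704
Step 4: φ′(-0.592704) = -4.741632; u₄ = -0.592704 − 0.02·(-4.741632) = -0.49787136

-0.49787136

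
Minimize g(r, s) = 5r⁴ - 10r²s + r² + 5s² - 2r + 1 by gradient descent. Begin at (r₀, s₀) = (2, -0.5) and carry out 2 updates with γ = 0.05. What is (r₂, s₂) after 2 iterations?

(339.196, 26.08)

∇g = (20r³ - 20rs + 2r - 2, -10r² + 10s)
(r₁, s₁) = (2, -0.5) − 0.05·(182, -45) = (-7.1, 1.75)
(r₂, s₂) = (-7.1, 1.75) − 0.05·(-6925.92, -486.6) = (339.196, 26.08)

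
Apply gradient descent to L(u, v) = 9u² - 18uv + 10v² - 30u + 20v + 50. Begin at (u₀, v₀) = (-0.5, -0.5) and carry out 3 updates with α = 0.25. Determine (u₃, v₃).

∇L = (18u - 18v - 30, -18u + 20v + 20)
Step 1: at (-0.5, -0.5), ∇L = (-30, 19) → (-0.5, -0.5) − 0.25·(-30, 19) = (7, -5.25)
Step 2: at (7, -5.25), ∇L = (190.5, -211) → (7, -5.25) − 0.25·(190.5, -211) = (-40.625, 47.5)
Step 3: at (-40.625, 47.5), ∇L = (-1616.25, 1701.25) → (-40.625, 47.5) − 0.25·(-1616.25, 1701.25) = (363.4375, -377.8125)

(363.4375, -377.8125)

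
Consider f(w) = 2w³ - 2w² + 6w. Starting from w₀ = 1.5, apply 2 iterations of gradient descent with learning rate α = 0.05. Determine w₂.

f′(w) = 6w² - 4w + 6
Step 1: f′(1.5) = 13.5; w₁ = 1.5 − 0.05·13.5 = 0.825
Step 2: f′(0.825) = 6.78375; w₂ = 0.825 − 0.05·6.78375 = 0.4858125

0.4858125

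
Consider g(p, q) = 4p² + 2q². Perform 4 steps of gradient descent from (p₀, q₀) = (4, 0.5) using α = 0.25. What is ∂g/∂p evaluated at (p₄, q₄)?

32

∇g = (8p, 4q)
Step 1: at (4, 0.5), ∇g = (32, 2) → (4, 0.5) − 0.25·(32, 2) = (-4, 0)
Step 2: at (-4, 0), ∇g = (-32, 0) → (-4, 0) − 0.25·(-32, 0) = (4, 0)
Step 3: at (4, 0), ∇g = (32, 0) → (4, 0) − 0.25·(32, 0) = (-4, 0)
Step 4: at (-4, 0), ∇g = (-32, 0) → (-4, 0) − 0.25·(-32, 0) = (4, 0)
∂g/∂p at (4, 0) = 32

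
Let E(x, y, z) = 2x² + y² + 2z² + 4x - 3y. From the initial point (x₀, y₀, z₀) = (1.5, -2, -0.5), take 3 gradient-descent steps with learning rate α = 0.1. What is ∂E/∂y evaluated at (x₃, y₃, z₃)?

∇E = (4x + 4, 2y - 3, 4z)
Step 1: at (1.5, -2, -0.5), ∇E = (10, -7, -2) → (1.5, -2, -0.5) − 0.1·(10, -7, -2) = (0.5, -1.3, -0.3)
Step 2: at (0.5, -1.3, -0.3), ∇E = (6, -5.6, -1.2) → (0.5, -1.3, -0.3) − 0.1·(6, -5.6, -1.2) = (-0.1, -0.74, -0.18)
Step 3: at (-0.1, -0.74, -0.18), ∇E = (3.6, -4.48, -0.72) → (-0.1, -0.74, -0.18) − 0.1·(3.6, -4.48, -0.72) = (-0.46, -0.292, -0.108)
∂E/∂y at (-0.46, -0.292, -0.108) = -3.584

-3.584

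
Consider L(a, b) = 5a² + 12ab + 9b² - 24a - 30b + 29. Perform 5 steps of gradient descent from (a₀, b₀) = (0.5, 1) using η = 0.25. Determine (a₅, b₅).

∇L = (10a + 12b - 24, 12a + 18b - 30)
Step 1: at (0.5, 1), ∇L = (-7, -6) → (0.5, 1) − 0.25·(-7, -6) = (2.25, 2.5)
Step 2: at (2.25, 2.5), ∇L = (28.5, 42) → (2.25, 2.5) − 0.25·(28.5, 42) = (-4.875, -8)
Step 3: at (-4.875, -8), ∇L = (-168.75, -232.5) → (-4.875, -8) − 0.25·(-168.75, -232.5) = (37.3125, 50.125)
Step 4: at (37.3125, 50.125), ∇L = (950.625, 1320) → (37.3125, 50.125) − 0.25·(950.625, 1320) = (-200.34375, -279.875)
Step 5: at (-200.34375, -279.875), ∇L = (-5385.9375, -7471.875) → (-200.34375, -279.875) − 0.25·(-5385.9375, -7471.875) = (1146.140625, 1588.09375)

(1146.140625, 1588.09375)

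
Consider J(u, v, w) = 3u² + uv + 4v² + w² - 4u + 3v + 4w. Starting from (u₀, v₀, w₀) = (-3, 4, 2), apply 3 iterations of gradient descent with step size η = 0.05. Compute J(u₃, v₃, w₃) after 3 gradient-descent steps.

∇J = (6u + v - 4, u + 8v + 3, 2w + 4)
Step 1: at (-3, 4, 2), ∇J = (-18, 32, 8) → (-3, 4, 2) − 0.05·(-18, 32, 8) = (-2.1, 2.4, 1.6)
Step 2: at (-2.1, 2.4, 1.6), ∇J = (-14.2, 20.1, 7.2) → (-2.1, 2.4, 1.6) − 0.05·(-14.2, 20.1, 7.2) = (-1.39, 1.395, 1.24)
Step 3: at (-1.39, 1.395, 1.24), ∇J = (-10.945, 12.77, 6.48) → (-1.39, 1.395, 1.24) − 0.05·(-10.945, 12.77, 6.48) = (-0.84275, 0.7565, 0.916)
J(-0.84275, 0.7565, 0.916) = 13.9258673125

13.9258673125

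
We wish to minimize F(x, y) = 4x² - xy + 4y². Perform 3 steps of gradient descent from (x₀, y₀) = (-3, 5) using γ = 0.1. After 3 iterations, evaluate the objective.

0.005247

∇F = (8x - y, -x + 8y)
(x₁, y₁) = (-3, 5) − 0.1·(-29, 43) = (-0.1, 0.7)
(x₂, y₂) = (-0.1, 0.7) − 0.1·(-1.5, 5.7) = (0.05, 0.13)
(x₃, y₃) = (0.05, 0.13) − 0.1·(0.27, 0.99) = (0.023, 0.031)
F(0.023, 0.031) = 0.005247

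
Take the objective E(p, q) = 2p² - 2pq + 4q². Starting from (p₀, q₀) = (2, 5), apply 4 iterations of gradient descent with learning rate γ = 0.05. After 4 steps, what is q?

1.0681

∇E = (4p - 2q, -2p + 8q)
(p₁, q₁) = (2, 5) − 0.05·(-2, 36) = (2.1, 3.2)
(p₂, q₂) = (2.1, 3.2) − 0.05·(2, 21.4) = (2, 2.13)
(p₃, q₃) = (2, 2.13) − 0.05·(3.74, 13.04) = (1.813, 1.478)
(p₄, q₄) = (1.813, 1.478) − 0.05·(4.296, 8.198) = (1.5982, 1.0681)
q = 1.0681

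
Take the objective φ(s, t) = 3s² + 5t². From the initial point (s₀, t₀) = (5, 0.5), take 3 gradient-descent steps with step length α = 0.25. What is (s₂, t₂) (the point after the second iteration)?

(1.25, 1.125)

∇φ = (6s, 10t)
Step 1: at (5, 0.5), ∇φ = (30, 5) → (5, 0.5) − 0.25·(30, 5) = (-2.5, -0.75)
Step 2: at (-2.5, -0.75), ∇φ = (-15, -7.5) → (-2.5, -0.75) − 0.25·(-15, -7.5) = (1.25, 1.125)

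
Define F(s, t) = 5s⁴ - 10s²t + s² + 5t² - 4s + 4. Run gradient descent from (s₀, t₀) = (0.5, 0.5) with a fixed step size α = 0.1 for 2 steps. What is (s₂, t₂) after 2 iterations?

∇F = (20s³ - 20st + 2s - 4, -10s² + 10t)
Step 1: at (0.5, 0.5), ∇F = (-5.5, 2.5) → (0.5, 0.5) − 0.1·(-5.5, 2.5) = (1.05, 0.25)
Step 2: at (1.05, 0.25), ∇F = (16.0025, -8.525) → (1.05, 0.25) − 0.1·(16.0025, -8.525) = (-0.55025, 1.1025)

(-0.55025, 1.1025)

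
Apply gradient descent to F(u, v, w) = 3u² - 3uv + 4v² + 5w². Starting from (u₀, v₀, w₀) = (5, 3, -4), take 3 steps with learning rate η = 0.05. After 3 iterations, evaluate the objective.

∇F = (6u - 3v, -3u + 8v, 10w)
(u₁, v₁, w₁) = (5, 3, -4) − 0.05·(21, 9, -40) = (3.95, 2.55, -2)
(u₂, v₂, w₂) = (3.95, 2.55, -2) − 0.05·(16.05, 8.55, -20) = (3.1475, 2.1225, -1)
(u₃, v₃, w₃) = (3.1475, 2.1225, -1) − 0.05·(12.5175, 7.5375, -10) = (2.521625, 1.745625, -0.5)
F(2.521625, 1.745625, -0.5) = 19.3091695625

19.3091695625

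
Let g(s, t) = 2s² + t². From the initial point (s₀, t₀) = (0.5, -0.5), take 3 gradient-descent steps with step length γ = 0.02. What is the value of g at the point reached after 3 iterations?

∇g = (4s, 2t)
(s₁, t₁) = (0.5, -0.5) − 0.02·(2, -1) = (0.46, -0.48)
(s₂, t₂) = (0.46, -0.48) − 0.02·(1.84, -0.96) = (0.4232, -0.4608)
(s₃, t₃) = (0.4232, -0.4608) − 0.02·(1.6928, -0.9216) = (0.389344, -0.442368)
g(0.389344, -0.442368) = 0.498866948096

0.498866948096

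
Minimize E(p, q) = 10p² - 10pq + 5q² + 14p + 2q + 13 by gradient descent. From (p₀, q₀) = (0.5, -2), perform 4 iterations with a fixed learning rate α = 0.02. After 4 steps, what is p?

-1.15984

∇E = (20p - 10q + 14, -10p + 10q + 2)
(p₁, q₁) = (0.5, -2) − 0.02·(44, -23) = (-0.38, -1.54)
(p₂, q₂) = (-0.38, -1.54) − 0.02·(21.8, -9.6) = (-0.816, -1.348)
(p₃, q₃) = (-0.816, -1.348) − 0.02·(11.16, -3.32) = (-1.0392, -1.2816)
(p₄, q₄) = (-1.0392, -1.2816) − 0.02·(6.032, -0.424) = (-1.15984, -1.27312)
p = -1.15984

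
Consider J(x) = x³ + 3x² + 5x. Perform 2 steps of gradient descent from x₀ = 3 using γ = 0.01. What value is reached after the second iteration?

2.1125

J′(x) = 3x² + 6x + 5
x₁ = 3 − 0.01·50 = 2.5
x₂ = 2.5 − 0.01·38.75 = 2.1125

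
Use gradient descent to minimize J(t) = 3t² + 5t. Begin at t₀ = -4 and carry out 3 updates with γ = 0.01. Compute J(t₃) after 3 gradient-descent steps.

18.670249246768

J′(t) = 6t + 5
Step 1: J′(-4) = -19; t₁ = -4 − 0.01·(-19) = -3.81
Step 2: J′(-3.81) = -17.86; t₂ = -3.81 − 0.01·(-17.86) = -3.6314
Step 3: J′(-3.6314) = -16.7884; t₃ = -3.6314 − 0.01·(-16.7884) = -3.463516
J(-3.463516) = 18.670249246768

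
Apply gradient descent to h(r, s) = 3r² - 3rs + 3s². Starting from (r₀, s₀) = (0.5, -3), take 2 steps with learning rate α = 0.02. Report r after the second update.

0.0722

∇h = (6r - 3s, -3r + 6s)
Step 1: at (0.5, -3), ∇h = (12, -19.5) → (0.5, -3) − 0.02·(12, -19.5) = (0.26, -2.61)
Step 2: at (0.26, -2.61), ∇h = (9.39, -16.44) → (0.26, -2.61) − 0.02·(9.39, -16.44) = (0.0722, -2.2812)
r = 0.0722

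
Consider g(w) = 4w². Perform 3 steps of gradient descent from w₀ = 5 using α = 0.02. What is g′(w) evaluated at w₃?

g′(w) = 8w
Step 1: g′(5) = 40; w₁ = 5 − 0.02·40 = 4.2
Step 2: g′(4.2) = 33.6; w₂ = 4.2 − 0.02·33.6 = 3.528
Step 3: g′(3.528) = 28.224; w₃ = 3.528 − 0.02·28.224 = 2.96352
g′(w) at (2.96352) = 23.70816

23.70816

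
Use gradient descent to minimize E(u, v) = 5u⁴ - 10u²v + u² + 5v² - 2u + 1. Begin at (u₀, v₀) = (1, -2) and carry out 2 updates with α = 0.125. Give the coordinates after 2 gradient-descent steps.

∇E = (20u³ - 20uv + 2u - 2, -10u² + 10v)
(u₁, v₁) = (1, -2) − 0.125·(60, -30) = (-6.5, 1.75)
(u₂, v₂) = (-6.5, 1.75) − 0.125·(-5280, -405) = (653.5, 52.375)

(653.5, 52.375)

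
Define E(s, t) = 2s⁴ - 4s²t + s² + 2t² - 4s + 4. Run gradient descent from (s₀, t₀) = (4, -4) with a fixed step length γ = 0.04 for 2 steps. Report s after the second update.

∇E = (8s³ - 8st + 2s - 4, -4s² + 4t)
(s₁, t₁) = (4, -4) − 0.04·(644, -80) = (-21.76, -0.8)
(s₂, t₂) = (-21.76, -0.8) − 0.04·(-82613.246208, -1897.1904) = (3282.76984832, 75.087616)
s = 3282.76984832

3282.76984832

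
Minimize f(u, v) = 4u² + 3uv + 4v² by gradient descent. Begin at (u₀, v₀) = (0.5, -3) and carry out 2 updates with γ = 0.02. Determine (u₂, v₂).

(0.657, -2.178)

∇f = (8u + 3v, 3u + 8v)
(u₁, v₁) = (0.5, -3) − 0.02·(-5, -22.5) = (0.6, -2.55)
(u₂, v₂) = (0.6, -2.55) − 0.02·(-2.85, -18.6) = (0.657, -2.178)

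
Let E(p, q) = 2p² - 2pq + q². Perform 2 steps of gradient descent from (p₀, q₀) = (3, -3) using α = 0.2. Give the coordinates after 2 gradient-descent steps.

∇E = (4p - 2q, -2p + 2q)
(p₁, q₁) = (3, -3) − 0.2·(18, -12) = (-0.6, -0.6)
(p₂, q₂) = (-0.6, -0.6) − 0.2·(-1.2, 0) = (-0.36, -0.6)

(-0.36, -0.6)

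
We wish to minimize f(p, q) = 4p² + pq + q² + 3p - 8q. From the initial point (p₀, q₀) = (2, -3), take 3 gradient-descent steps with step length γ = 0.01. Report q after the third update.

-2.6425

∇f = (8p + q + 3, p + 2q - 8)
Step 1: at (2, -3), ∇f = (16, -12) → (2, -3) − 0.01·(16, -12) = (1.84, -2.88)
Step 2: at (1.84, -2.88), ∇f = (14.84, -11.92) → (1.84, -2.88) − 0.01·(14.84, -11.92) = (1.6916, -2.7608)
Step 3: at (1.6916, -2.7608), ∇f = (13.772, -11.83) → (1.6916, -2.7608) − 0.01·(13.772, -11.83) = (1.55388, -2.6425)
q = -2.6425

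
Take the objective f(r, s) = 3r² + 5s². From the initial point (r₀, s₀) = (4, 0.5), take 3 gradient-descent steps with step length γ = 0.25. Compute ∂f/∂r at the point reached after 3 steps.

∇f = (6r, 10s)
Step 1: at (4, 0.5), ∇f = (24, 5) → (4, 0.5) − 0.25·(24, 5) = (-2, -0.75)
Step 2: at (-2, -0.75), ∇f = (-12, -7.5) → (-2, -0.75) − 0.25·(-12, -7.5) = (1, 1.125)
Step 3: at (1, 1.125), ∇f = (6, 11.25) → (1, 1.125) − 0.25·(6, 11.25) = (-0.5, -1.6875)
∂f/∂r at (-0.5, -1.6875) = -3

-3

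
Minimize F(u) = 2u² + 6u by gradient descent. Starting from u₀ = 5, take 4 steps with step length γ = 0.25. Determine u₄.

-1.5

F′(u) = 4u + 6
u₁ = 5 − 0.25·26 = -1.5
u₂ = -1.5 − 0.25·0 = -1.5
u₃ = -1.5 − 0.25·0 = -1.5
u₄ = -1.5 − 0.25·0 = -1.5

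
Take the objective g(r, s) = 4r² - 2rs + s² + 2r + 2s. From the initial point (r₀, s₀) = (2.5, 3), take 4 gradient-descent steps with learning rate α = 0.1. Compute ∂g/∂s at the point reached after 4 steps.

3.9392

∇g = (8r - 2s + 2, -2r + 2s + 2)
Step 1: at (2.5, 3), ∇g = (16, 3) → (2.5, 3) − 0.1·(16, 3) = (0.9, 2.7)
Step 2: at (0.9, 2.7), ∇g = (3.8, 5.6) → (0.9, 2.7) − 0.1·(3.8, 5.6) = (0.52, 2.14)
Step 3: at (0.52, 2.14), ∇g = (1.88, 5.24) → (0.52, 2.14) − 0.1·(1.88, 5.24) = (0.332, 1.616)
Step 4: at (0.332, 1.616), ∇g = (1.424, 4.568) → (0.332, 1.616) − 0.1·(1.424, 4.568) = (0.1896, 1.1592)
∂g/∂s at (0.1896, 1.1592) = 3.9392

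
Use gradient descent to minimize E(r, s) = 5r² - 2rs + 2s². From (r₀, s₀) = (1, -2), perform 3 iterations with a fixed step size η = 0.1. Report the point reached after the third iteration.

∇E = (10r - 2s, -2r + 4s)
(r₁, s₁) = (1, -2) − 0.1·(14, -10) = (-0.4, -1)
(r₂, s₂) = (-0.4, -1) − 0.1·(-2, -3.2) = (-0.2, -0.68)
(r₃, s₃) = (-0.2, -0.68) − 0.1·(-0.64, -2.32) = (-0.136, -0.448)

(-0.136, -0.448)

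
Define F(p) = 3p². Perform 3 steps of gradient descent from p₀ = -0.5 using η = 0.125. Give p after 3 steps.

F′(p) = 6p
Step 1: F′(-0.5) = -3; p₁ = -0.5 − 0.125·(-3) = -0.125
Step 2: F′(-0.125) = -0.75; p₂ = -0.125 − 0.125·(-0.75) = -0.03125
Step 3: F′(-0.03125) = -0.1875; p₃ = -0.03125 − 0.125·(-0.1875) = -0.0078125

-0.0078125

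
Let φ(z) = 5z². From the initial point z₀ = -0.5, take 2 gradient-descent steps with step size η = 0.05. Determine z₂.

φ′(z) = 10z
z₁ = -0.5 − 0.05·(-5) = -0.25
z₂ = -0.25 − 0.05·(-2.5) = -0.125

-0.125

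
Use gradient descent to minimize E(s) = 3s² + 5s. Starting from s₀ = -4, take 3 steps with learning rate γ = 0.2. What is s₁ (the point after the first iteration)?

-0.2

E′(s) = 6s + 5
s₁ = -4 − 0.2·(-19) = -0.2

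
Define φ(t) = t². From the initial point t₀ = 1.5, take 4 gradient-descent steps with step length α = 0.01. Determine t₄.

1.38355224

φ′(t) = 2t
t₁ = 1.5 − 0.01·3 = 1.47
t₂ = 1.47 − 0.01·2.94 = 1.4406
t₃ = 1.4406 − 0.01·2.8812 = 1.411788
t₄ = 1.411788 − 0.01·2.823576 = 1.38355224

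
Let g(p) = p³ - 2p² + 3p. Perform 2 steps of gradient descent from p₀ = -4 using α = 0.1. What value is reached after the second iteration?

-49.627

g′(p) = 3p² - 4p + 3
Step 1: g′(-4) = 67; p₁ = -4 − 0.1·67 = -10.7
Step 2: g′(-10.7) = 389.27; p₂ = -10.7 − 0.1·389.27 = -49.627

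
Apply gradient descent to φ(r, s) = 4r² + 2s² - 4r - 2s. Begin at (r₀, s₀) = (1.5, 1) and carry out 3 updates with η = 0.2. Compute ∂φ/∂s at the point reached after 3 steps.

∇φ = (8r - 4, 4s - 2)
Step 1: at (1.5, 1), ∇φ = (8, 2) → (1.5, 1) − 0.2·(8, 2) = (-0.1, 0.6)
Step 2: at (-0.1, 0.6), ∇φ = (-4.8, 0.4) → (-0.1, 0.6) − 0.2·(-4.8, 0.4) = (0.86, 0.52)
Step 3: at (0.86, 0.52), ∇φ = (2.88, 0.08) → (0.86, 0.52) − 0.2·(2.88, 0.08) = (0.284, 0.504)
∂φ/∂s at (0.284, 0.504) = 0.016

0.016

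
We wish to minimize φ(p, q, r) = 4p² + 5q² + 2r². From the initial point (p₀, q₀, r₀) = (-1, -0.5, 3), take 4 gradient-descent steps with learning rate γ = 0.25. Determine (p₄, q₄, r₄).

(-1, -2.53125, 0)

∇φ = (8p, 10q, 4r)
(p₁, q₁, r₁) = (-1, -0.5, 3) − 0.25·(-8, -5, 12) = (1, 0.75, 0)
(p₂, q₂, r₂) = (1, 0.75, 0) − 0.25·(8, 7.5, 0) = (-1, -1.125, 0)
(p₃, q₃, r₃) = (-1, -1.125, 0) − 0.25·(-8, -11.25, 0) = (1, 1.6875, 0)
(p₄, q₄, r₄) = (1, 1.6875, 0) − 0.25·(8, 16.875, 0) = (-1, -2.53125, 0)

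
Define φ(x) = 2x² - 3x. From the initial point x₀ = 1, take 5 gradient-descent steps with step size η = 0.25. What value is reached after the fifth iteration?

0.75

φ′(x) = 4x - 3
x₁ = 1 − 0.25·1 = 0.75
x₂ = 0.75 − 0.25·0 = 0.75
x₃ = 0.75 − 0.25·0 = 0.75
x₄ = 0.75 − 0.25·0 = 0.75
x₅ = 0.75 − 0.25·0 = 0.75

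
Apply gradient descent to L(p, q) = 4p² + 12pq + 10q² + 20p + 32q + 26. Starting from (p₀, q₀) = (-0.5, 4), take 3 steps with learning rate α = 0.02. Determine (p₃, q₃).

(-2.590624, 0.472256)

∇L = (8p + 12q + 20, 12p + 20q + 32)
(p₁, q₁) = (-0.5, 4) − 0.02·(64, 106) = (-1.78, 1.88)
(p₂, q₂) = (-1.78, 1.88) − 0.02·(28.32, 48.24) = (-2.3464, 0.9152)
(p₃, q₃) = (-2.3464, 0.9152) − 0.02·(12.2112, 22.1472) = (-2.590624, 0.472256)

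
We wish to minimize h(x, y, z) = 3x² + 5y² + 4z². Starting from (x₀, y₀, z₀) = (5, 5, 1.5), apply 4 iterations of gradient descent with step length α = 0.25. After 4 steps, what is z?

1.5

∇h = (6x, 10y, 8z)
Step 1: at (5, 5, 1.5), ∇h = (30, 50, 12) → (5, 5, 1.5) − 0.25·(30, 50, 12) = (-2.5, -7.5, -1.5)
Step 2: at (-2.5, -7.5, -1.5), ∇h = (-15, -75, -12) → (-2.5, -7.5, -1.5) − 0.25·(-15, -75, -12) = (1.25, 11.25, 1.5)
Step 3: at (1.25, 11.25, 1.5), ∇h = (7.5, 112.5, 12) → (1.25, 11.25, 1.5) − 0.25·(7.5, 112.5, 12) = (-0.625, -16.875, -1.5)
Step 4: at (-0.625, -16.875, -1.5), ∇h = (-3.75, -168.75, -12) → (-0.625, -16.875, -1.5) − 0.25·(-3.75, -168.75, -12) = (0.3125, 25.3125, 1.5)
z = 1.5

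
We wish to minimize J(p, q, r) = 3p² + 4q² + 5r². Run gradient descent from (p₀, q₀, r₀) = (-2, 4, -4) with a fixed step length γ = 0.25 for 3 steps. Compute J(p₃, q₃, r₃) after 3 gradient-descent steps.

∇J = (6p, 8q, 10r)
(p₁, q₁, r₁) = (-2, 4, -4) − 0.25·(-12, 32, -40) = (1, -4, 6)
(p₂, q₂, r₂) = (1, -4, 6) − 0.25·(6, -32, 60) = (-0.5, 4, -9)
(p₃, q₃, r₃) = (-0.5, 4, -9) − 0.25·(-3, 32, -90) = (0.25, -4, 13.5)
J(0.25, -4, 13.5) = 975.4375

975.4375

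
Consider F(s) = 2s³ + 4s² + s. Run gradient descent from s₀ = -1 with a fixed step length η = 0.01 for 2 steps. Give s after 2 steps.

F′(s) = 6s² + 8s + 1
Step 1: F′(-1) = -1; s₁ = -1 − 0.01·(-1) = -0.99
Step 2: F′(-0.99) = -1.0394; s₂ = -0.99 − 0.01·(-1.0394) = -0.979606

-0.979606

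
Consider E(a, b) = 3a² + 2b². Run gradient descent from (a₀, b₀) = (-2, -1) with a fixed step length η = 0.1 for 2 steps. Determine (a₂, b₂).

(-0.32, -0.36)

∇E = (6a, 4b)
(a₁, b₁) = (-2, -1) − 0.1·(-12, -4) = (-0.8, -0.6)
(a₂, b₂) = (-0.8, -0.6) − 0.1·(-4.8, -2.4) = (-0.32, -0.36)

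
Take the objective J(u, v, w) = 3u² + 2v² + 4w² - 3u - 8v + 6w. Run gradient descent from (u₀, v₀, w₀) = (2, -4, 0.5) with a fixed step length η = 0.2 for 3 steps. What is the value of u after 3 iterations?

0.488

∇J = (6u - 3, 4v - 8, 8w + 6)
(u₁, v₁, w₁) = (2, -4, 0.5) − 0.2·(9, -24, 10) = (0.2, 0.8, -1.5)
(u₂, v₂, w₂) = (0.2, 0.8, -1.5) − 0.2·(-1.8, -4.8, -6) = (0.56, 1.76, -0.3)
(u₃, v₃, w₃) = (0.56, 1.76, -0.3) − 0.2·(0.36, -0.96, 3.6) = (0.488, 1.952, -1.02)
u = 0.488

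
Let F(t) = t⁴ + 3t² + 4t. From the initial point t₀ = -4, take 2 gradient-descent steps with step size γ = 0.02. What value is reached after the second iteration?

F′(t) = 4t³ + 6t + 4
t₁ = -4 − 0.02·(-276) = 1.52
t₂ = 1.52 − 0.02·27.167232 = 0.97665536

0.97665536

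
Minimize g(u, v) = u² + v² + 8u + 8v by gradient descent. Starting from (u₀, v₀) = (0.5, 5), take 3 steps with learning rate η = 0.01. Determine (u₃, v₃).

∇g = (2u + 8, 2v + 8)
Step 1: at (0.5, 5), ∇g = (9, 18) → (0.5, 5) − 0.01·(9, 18) = (0.41, 4.82)
Step 2: at (0.41, 4.82), ∇g = (8.82, 17.64) → (0.41, 4.82) − 0.01·(8.82, 17.64) = (0.3218, 4.6436)
Step 3: at (0.3218, 4.6436), ∇g = (8.6436, 17.2872) → (0.3218, 4.6436) − 0.01·(8.6436, 17.2872) = (0.235364, 4.470728)

(0.235364, 4.470728)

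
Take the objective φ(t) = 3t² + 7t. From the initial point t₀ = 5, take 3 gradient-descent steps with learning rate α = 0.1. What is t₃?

-0.772

φ′(t) = 6t + 7
t₁ = 5 − 0.1·37 = 1.3
t₂ = 1.3 − 0.1·14.8 = -0.18
t₃ = -0.18 − 0.1·5.92 = -0.772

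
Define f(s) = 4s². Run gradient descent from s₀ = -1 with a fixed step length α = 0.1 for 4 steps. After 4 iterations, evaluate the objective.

0.00001024

f′(s) = 8s
Step 1: f′(-1) = -8; s₁ = -1 − 0.1·(-8) = -0.2
Step 2: f′(-0.2) = -1.6; s₂ = -0.2 − 0.1·(-1.6) = -0.04
Step 3: f′(-0.04) = -0.32; s₃ = -0.04 − 0.1·(-0.32) = -0.008
Step 4: f′(-0.008) = -0.064; s₄ = -0.008 − 0.1·(-0.064) = -0.0016
f(-0.0016) = 0.00001024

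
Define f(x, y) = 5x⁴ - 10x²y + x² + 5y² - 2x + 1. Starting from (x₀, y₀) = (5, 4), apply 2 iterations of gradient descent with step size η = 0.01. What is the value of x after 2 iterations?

∇f = (20x³ - 20xy + 2x - 2, -10x² + 10y)
Step 1: at (5, 4), ∇f = (2108, -210) → (5, 4) − 0.01·(2108, -210) = (-16.08, 6.1)
Step 2: at (-16.08, 6.1), ∇f = (-81227.35424, -2524.664) → (-16.08, 6.1) − 0.01·(-81227.35424, -2524.664) = (796.1935424, 31.34664)
x = 796.1935424

796.1935424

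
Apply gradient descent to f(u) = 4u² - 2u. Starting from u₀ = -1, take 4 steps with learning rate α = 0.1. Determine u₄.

0.248

f′(u) = 8u - 2
Step 1: f′(-1) = -10; u₁ = -1 − 0.1·(-10) = 0
Step 2: f′(0) = -2; u₂ = 0 − 0.1·(-2) = 0.2
Step 3: f′(0.2) = -0.4; u₃ = 0.2 − 0.1·(-0.4) = 0.24
Step 4: f′(0.24) = -0.08; u₄ = 0.24 − 0.1·(-0.08) = 0.248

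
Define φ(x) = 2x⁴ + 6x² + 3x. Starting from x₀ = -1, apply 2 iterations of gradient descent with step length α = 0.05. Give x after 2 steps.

-0.20865

φ′(x) = 8x³ + 12x + 3
Step 1: φ′(-1) = -17; x₁ = -1 − 0.05·(-17) = -0.15
Step 2: φ′(-0.15) = 1.173; x₂ = -0.15 − 0.05·1.173 = -0.20865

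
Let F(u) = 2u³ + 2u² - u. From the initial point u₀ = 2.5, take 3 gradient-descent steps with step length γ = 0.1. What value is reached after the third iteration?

-11.70369935

F′(u) = 6u² + 4u - 1
Step 1: F′(2.5) = 46.5; u₁ = 2.5 − 0.1·46.5 = -2.15
Step 2: F′(-2.15) = 18.135; u₂ = -2.15 − 0.1·18.135 = -3.9635
Step 3: F′(-3.9635) = 77.4019935; u₃ = -3.9635 − 0.1·77.4019935 = -11.70369935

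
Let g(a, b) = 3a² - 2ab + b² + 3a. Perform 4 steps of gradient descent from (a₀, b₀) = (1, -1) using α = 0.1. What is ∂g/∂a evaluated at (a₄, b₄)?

∇g = (6a - 2b + 3, -2a + 2b)
(a₁, b₁) = (1, -1) − 0.1·(11, -4) = (-0.1, -0.6)
(a₂, b₂) = (-0.1, -0.6) − 0.1·(3.6, -1) = (-0.46, -0.5)
(a₃, b₃) = (-0.46, -0.5) − 0.1·(1.24, -0.08) = (-0.584, -0.492)
(a₄, b₄) = (-0.584, -0.492) − 0.1·(0.48, 0.184) = (-0.632, -0.5104)
∂g/∂a at (-0.632, -0.5104) = 0.2288

0.2288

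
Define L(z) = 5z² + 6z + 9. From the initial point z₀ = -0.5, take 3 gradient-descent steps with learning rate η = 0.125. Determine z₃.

-0.6015625

L′(z) = 10z + 6
z₁ = -0.5 − 0.125·1 = -0.625
z₂ = -0.625 − 0.125·(-0.25) = -0.59375
z₃ = -0.59375 − 0.125·0.0625 = -0.6015625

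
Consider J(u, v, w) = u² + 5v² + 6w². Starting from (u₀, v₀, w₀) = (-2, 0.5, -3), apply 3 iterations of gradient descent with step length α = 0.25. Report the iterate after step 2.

∇J = (2u, 10v, 12w)
(u₁, v₁, w₁) = (-2, 0.5, -3) − 0.25·(-4, 5, -36) = (-1, -0.75, 6)
(u₂, v₂, w₂) = (-1, -0.75, 6) − 0.25·(-2, -7.5, 72) = (-0.5, 1.125, -12)

(-0.5, 1.125, -12)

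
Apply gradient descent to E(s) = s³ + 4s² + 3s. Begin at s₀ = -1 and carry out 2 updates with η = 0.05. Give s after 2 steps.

-0.8115

E′(s) = 3s² + 8s + 3
Step 1: E′(-1) = -2; s₁ = -1 − 0.05·(-2) = -0.9
Step 2: E′(-0.9) = -1.77; s₂ = -0.9 − 0.05·(-1.77) = -0.8115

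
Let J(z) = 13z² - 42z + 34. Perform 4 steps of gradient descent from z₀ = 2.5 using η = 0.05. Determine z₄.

J′(z) = 26z - 42
z₁ = 2.5 − 0.05·23 = 1.35
z₂ = 1.35 − 0.05·(-6.9) = 1.695
z₃ = 1.695 − 0.05·2.07 = 1.5915
z₄ = 1.5915 − 0.05·(-0.621) = 1.62255

1.62255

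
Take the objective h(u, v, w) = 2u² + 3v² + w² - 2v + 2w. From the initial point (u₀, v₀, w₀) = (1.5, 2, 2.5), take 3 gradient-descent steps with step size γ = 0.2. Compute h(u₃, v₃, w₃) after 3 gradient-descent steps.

∇h = (4u, 6v - 2, 2w + 2)
(u₁, v₁, w₁) = (1.5, 2, 2.5) − 0.2·(6, 10, 7) = (0.3, 0, 1.1)
(u₂, v₂, w₂) = (0.3, 0, 1.1) − 0.2·(1.2, -2, 4.2) = (0.06, 0.4, 0.26)
(u₃, v₃, w₃) = (0.06, 0.4, 0.26) − 0.2·(0.24, 0.4, 2.52) = (0.012, 0.32, -0.244)
h(0.012, 0.32, -0.244) = -0.760976

-0.760976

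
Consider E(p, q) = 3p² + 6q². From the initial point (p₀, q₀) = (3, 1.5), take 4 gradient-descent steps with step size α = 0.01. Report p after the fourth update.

∇E = (6p, 12q)
(p₁, q₁) = (3, 1.5) − 0.01·(18, 18) = (2.82, 1.32)
(p₂, q₂) = (2.82, 1.32) − 0.01·(16.92, 15.84) = (2.6508, 1.1616)
(p₃, q₃) = (2.6508, 1.1616) − 0.01·(15.9048, 13.9392) = (2.491752, 1.022208)
(p₄, q₄) = (2.491752, 1.022208) − 0.01·(14.950512, 12.266496) = (2.34224688, 0.89954304)
p = 2.34224688

2.34224688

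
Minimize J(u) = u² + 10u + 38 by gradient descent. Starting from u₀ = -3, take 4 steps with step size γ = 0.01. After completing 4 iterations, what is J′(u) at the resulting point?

3.68947264

J′(u) = 2u + 10
Step 1: J′(-3) = 4; u₁ = -3 − 0.01·4 = -3.04
Step 2: J′(-3.04) = 3.92; u₂ = -3.04 − 0.01·3.92 = -3.0792
Step 3: J′(-3.0792) = 3.8416; u₃ = -3.0792 − 0.01·3.8416 = -3.117616
Step 4: J′(-3.117616) = 3.764768; u₄ = -3.117616 − 0.01·3.764768 = -3.15526368
J′(u) at (-3.15526368) = 3.68947264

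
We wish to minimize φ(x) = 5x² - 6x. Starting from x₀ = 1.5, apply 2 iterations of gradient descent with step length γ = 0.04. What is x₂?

φ′(x) = 10x - 6
x₁ = 1.5 − 0.04·9 = 1.14
x₂ = 1.14 − 0.04·5.4 = 0.924

0.924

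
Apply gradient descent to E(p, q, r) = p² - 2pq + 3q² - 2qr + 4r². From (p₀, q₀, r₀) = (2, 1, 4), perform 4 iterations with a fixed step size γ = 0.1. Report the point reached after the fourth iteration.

∇E = (2p - 2q, -2p + 6q - 2r, -2q + 8r)
Step 1: at (2, 1, 4), ∇E = (2, -6, 30) → (2, 1, 4) − 0.1·(2, -6, 30) = (1.8, 1.6, 1)
Step 2: at (1.8, 1.6, 1), ∇E = (0.4, 4, 4.8) → (1.8, 1.6, 1) − 0.1·(0.4, 4, 4.8) = (1.76, 1.2, 0.52)
Step 3: at (1.76, 1.2, 0.52), ∇E = (1.12, 2.64, 1.76) → (1.76, 1.2, 0.52) − 0.1·(1.12, 2.64, 1.76) = (1.648, 0.936, 0.344)
Step 4: at (1.648, 0.936, 0.344), ∇E = (1.424, 1.632, 0.88) → (1.648, 0.936, 0.344) − 0.1·(1.424, 1.632, 0.88) = (1.5056, 0.7728, 0.256)

(1.5056, 0.7728, 0.256)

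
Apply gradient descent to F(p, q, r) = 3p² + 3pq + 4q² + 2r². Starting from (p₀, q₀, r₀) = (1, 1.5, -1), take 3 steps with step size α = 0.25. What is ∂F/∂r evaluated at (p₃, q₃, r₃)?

∇F = (6p + 3q, 3p + 8q, 4r)
(p₁, q₁, r₁) = (1, 1.5, -1) − 0.25·(10.5, 15, -4) = (-1.625, -2.25, 0)
(p₂, q₂, r₂) = (-1.625, -2.25, 0) − 0.25·(-16.5, -22.875, 0) = (2.5, 3.46875, 0)
(p₃, q₃, r₃) = (2.5, 3.46875, 0) − 0.25·(25.40625, 35.25, 0) = (-3.8515625, -5.34375, 0)
∂F/∂r at (-3.8515625, -5.34375, 0) = 0

0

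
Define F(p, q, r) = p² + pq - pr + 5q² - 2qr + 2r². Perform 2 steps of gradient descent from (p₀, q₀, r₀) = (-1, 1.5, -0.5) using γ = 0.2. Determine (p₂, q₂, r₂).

(-0.24, 1.82, -0.74)

∇F = (2p + q - r, p + 10q - 2r, -p - 2q + 4r)
(p₁, q₁, r₁) = (-1, 1.5, -0.5) − 0.2·(0, 15, -4) = (-1, -1.5, 0.3)
(p₂, q₂, r₂) = (-1, -1.5, 0.3) − 0.2·(-3.8, -16.6, 5.2) = (-0.24, 1.82, -0.74)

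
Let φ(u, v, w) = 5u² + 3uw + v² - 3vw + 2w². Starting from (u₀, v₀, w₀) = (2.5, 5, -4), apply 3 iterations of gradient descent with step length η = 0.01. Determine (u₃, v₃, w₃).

∇φ = (10u + 3w, 2v - 3w, 3u - 3v + 4w)
Step 1: at (2.5, 5, -4), ∇φ = (13, 22, -23.5) → (2.5, 5, -4) − 0.01·(13, 22, -23.5) = (2.37, 4.78, -3.765)
Step 2: at (2.37, 4.78, -3.765), ∇φ = (12.405, 20.855, -22.29) → (2.37, 4.78, -3.765) − 0.01·(12.405, 20.855, -22.29) = (2.24595, 4.57145, -3.5421)
Step 3: at (2.24595, 4.57145, -3.5421), ∇φ = (11.8332, 19.7692, -21.1449) → (2.24595, 4.57145, -3.5421) − 0.01·(11.8332, 19.7692, -21.1449) = (2.127618, 4.373758, -3.330651)

(2.127618, 4.373758, -3.330651)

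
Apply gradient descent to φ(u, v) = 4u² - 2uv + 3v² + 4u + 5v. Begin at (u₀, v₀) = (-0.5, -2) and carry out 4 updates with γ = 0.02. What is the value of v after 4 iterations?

∇φ = (8u - 2v + 4, -2u + 6v + 5)
Step 1: at (-0.5, -2), ∇φ = (4, -6) → (-0.5, -2) − 0.02·(4, -6) = (-0.58, -1.88)
Step 2: at (-0.58, -1.88), ∇φ = (3.12, -5.12) → (-0.58, -1.88) − 0.02·(3.12, -5.12) = (-0.6424, -1.7776)
Step 3: at (-0.6424, -1.7776), ∇φ = (2.416, -4.3808) → (-0.6424, -1.7776) − 0.02·(2.416, -4.3808) = (-0.69072, -1.689984)
Step 4: at (-0.69072, -1.689984), ∇φ = (1.854208, -3.758464) → (-0.69072, -1.689984) − 0.02·(1.854208, -3.758464) = (-0.72780416, -1.61481472)
v = -1.61481472

-1.61481472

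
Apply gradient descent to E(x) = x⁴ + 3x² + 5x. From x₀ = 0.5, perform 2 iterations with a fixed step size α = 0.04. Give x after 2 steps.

-0.07905536

E′(x) = 4x³ + 6x + 5
Step 1: E′(0.5) = 8.5; x₁ = 0.5 − 0.04·8.5 = 0.16
Step 2: E′(0.16) = 5.976384; x₂ = 0.16 − 0.04·5.976384 = -0.07905536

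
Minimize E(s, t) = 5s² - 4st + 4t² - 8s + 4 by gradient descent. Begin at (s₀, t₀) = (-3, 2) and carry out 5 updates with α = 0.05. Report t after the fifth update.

0.26278

∇E = (10s - 4t - 8, -4s + 8t)
(s₁, t₁) = (-3, 2) − 0.05·(-46, 28) = (-0.7, 0.6)
(s₂, t₂) = (-0.7, 0.6) − 0.05·(-17.4, 7.6) = (0.17, 0.22)
(s₃, t₃) = (0.17, 0.22) − 0.05·(-7.18, 1.08) = (0.529, 0.166)
(s₄, t₄) = (0.529, 0.166) − 0.05·(-3.374, -0.788) = (0.6977, 0.2054)
(s₅, t₅) = (0.6977, 0.2054) − 0.05·(-1.8446, -1.1476) = (0.78993, 0.26278)
t = 0.26278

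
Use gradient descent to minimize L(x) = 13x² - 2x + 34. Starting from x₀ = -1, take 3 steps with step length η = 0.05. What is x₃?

0.106

L′(x) = 26x - 2
x₁ = -1 − 0.05·(-28) = 0.4
x₂ = 0.4 − 0.05·8.4 = -0.02
x₃ = -0.02 − 0.05·(-2.52) = 0.106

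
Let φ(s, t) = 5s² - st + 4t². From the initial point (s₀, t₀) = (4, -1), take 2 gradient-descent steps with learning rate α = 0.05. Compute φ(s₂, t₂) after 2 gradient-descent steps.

∇φ = (10s - t, -s + 8t)
Step 1: at (4, -1), ∇φ = (41, -12) → (4, -1) − 0.05·(41, -12) = (1.95, -0.4)
Step 2: at (1.95, -0.4), ∇φ = (19.9, -5.15) → (1.95, -0.4) − 0.05·(19.9, -5.15) = (0.955, -0.1425)
φ(0.955, -0.1425) = 4.7774375

4.7774375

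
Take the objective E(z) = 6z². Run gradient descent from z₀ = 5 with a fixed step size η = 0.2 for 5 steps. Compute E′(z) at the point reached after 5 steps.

-322.6944

E′(z) = 12z
z₁ = 5 − 0.2·60 = -7
z₂ = -7 − 0.2·(-84) = 9.8
z₃ = 9.8 − 0.2·117.6 = -13.72
z₄ = -13.72 − 0.2·(-164.64) = 19.208
z₅ = 19.208 − 0.2·230.496 = -26.8912
E′(z) at (-26.8912) = -322.6944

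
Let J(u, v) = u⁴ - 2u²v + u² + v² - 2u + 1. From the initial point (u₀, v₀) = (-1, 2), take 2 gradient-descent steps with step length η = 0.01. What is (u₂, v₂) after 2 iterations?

(-0.9992, 1.9604)

∇J = (4u³ - 4uv + 2u - 2, -2u² + 2v)
Step 1: at (-1, 2), ∇J = (0, 2) → (-1, 2) − 0.01·(0, 2) = (-1, 1.98)
Step 2: at (-1, 1.98), ∇J = (-0.08, 1.96) → (-1, 1.98) − 0.01·(-0.08, 1.96) = (-0.9992, 1.9604)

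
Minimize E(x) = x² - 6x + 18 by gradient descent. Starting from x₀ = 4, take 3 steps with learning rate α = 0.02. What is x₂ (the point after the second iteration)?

3.9216

E′(x) = 2x - 6
Step 1: E′(4) = 2; x₁ = 4 − 0.02·2 = 3.96
Step 2: E′(3.96) = 1.92; x₂ = 3.96 − 0.02·1.92 = 3.9216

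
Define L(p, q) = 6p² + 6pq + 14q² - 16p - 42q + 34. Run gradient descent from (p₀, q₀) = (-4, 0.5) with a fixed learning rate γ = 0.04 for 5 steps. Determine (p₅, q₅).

(0.347968, 1.46256)

∇L = (12p + 6q - 16, 6p + 28q - 42)
(p₁, q₁) = (-4, 0.5) − 0.04·(-61, -52) = (-1.56, 2.58)
(p₂, q₂) = (-1.56, 2.58) − 0.04·(-19.24, 20.88) = (-0.7904, 1.7448)
(p₃, q₃) = (-0.7904, 1.7448) − 0.04·(-15.016, 2.112) = (-0.18976, 1.66032)
(p₄, q₄) = (-0.18976, 1.66032) − 0.04·(-8.3152, 3.3504) = (0.142848, 1.526304)
(p₅, q₅) = (0.142848, 1.526304) − 0.04·(-5.128, 1.5936) = (0.347968, 1.46256)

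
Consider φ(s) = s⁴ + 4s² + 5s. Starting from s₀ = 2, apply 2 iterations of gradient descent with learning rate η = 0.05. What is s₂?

-0.585075

φ′(s) = 4s³ + 8s + 5
s₁ = 2 − 0.05·53 = -0.65
s₂ = -0.65 − 0.05·(-1.2985) = -0.585075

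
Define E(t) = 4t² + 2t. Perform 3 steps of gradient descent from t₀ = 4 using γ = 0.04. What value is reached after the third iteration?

1.086336

E′(t) = 8t + 2
Step 1: E′(4) = 34; t₁ = 4 − 0.04·34 = 2.64
Step 2: E′(2.64) = 23.12; t₂ = 2.64 − 0.04·23.12 = 1.7152
Step 3: E′(1.7152) = 15.7216; t₃ = 1.7152 − 0.04·15.7216 = 1.086336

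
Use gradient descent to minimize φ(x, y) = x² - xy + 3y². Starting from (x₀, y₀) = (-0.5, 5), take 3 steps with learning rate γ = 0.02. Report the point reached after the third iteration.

(-0.188808, 3.387388)

∇φ = (2x - y, -x + 6y)
Step 1: at (-0.5, 5), ∇φ = (-6, 30.5) → (-0.5, 5) − 0.02·(-6, 30.5) = (-0.38, 4.39)
Step 2: at (-0.38, 4.39), ∇φ = (-5.15, 26.72) → (-0.38, 4.39) − 0.02·(-5.15, 26.72) = (-0.277, 3.8556)
Step 3: at (-0.277, 3.8556), ∇φ = (-4.4096, 23.4106) → (-0.277, 3.8556) − 0.02·(-4.4096, 23.4106) = (-0.188808, 3.387388)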